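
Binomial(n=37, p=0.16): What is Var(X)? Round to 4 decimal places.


Var = n*p*(1-p) = 37 * 0.16 * 0.84 = 4.9728

4.9728


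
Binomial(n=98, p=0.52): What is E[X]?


E[X] = n*p = 98 * 0.52 = 50.96

50.96


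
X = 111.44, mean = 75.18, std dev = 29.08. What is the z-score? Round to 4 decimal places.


z = (X - mu) / sigma
X - mu = 111.44 - 75.18 = 36.26
z = 36.26 / 29.08 = 1813/1454 ≈ 1.246905

1.2469


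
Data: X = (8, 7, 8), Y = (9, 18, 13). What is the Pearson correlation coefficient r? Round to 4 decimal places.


r = sum((xi-xbar)(yi-ybar)) / sqrt(sum((xi-xbar)^2) * sum((yi-ybar)^2))
n = 3, xbar = 23/3 ≈ 7.666667, ybar = 40/3 ≈ 13.333333
Sxy = sum((xi-xbar)(yi-ybar)) = -14/3 ≈ -4.666667
Sxx = sum((xi-xbar)^2) = 2/3 ≈ 0.666667
Syy = sum((yi-ybar)^2) = 122/3 ≈ 40.666667
sqrt(Sxx*Syy) ≈ 5.206833
r = Sxy / sqrt(Sxx*Syy) = -4.666667 / 5.206833 ≈ -0.896258

-0.8963


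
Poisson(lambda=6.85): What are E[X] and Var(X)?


E[X] = Var(X) = lambda = 6.85

6.85, 6.85


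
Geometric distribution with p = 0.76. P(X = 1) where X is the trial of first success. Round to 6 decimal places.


P = (1-p)^(k-1) * p
(1-p)^(k-1) = 0.24^0 = 1
P = 1 * 0.76 = 0.76

0.760000


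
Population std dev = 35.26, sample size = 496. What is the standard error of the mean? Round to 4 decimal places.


SE = sigma / sqrt(n)
sqrt(496) ≈ 22.271057
SE = 35.26 / 22.271057 ≈ 1.583221

1.5832


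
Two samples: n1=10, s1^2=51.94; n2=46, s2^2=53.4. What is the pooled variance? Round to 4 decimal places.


sp^2 = ((n1-1)*s1^2 + (n2-1)*s2^2)/(n1+n2-2)
(n1-1)*s1^2 = 9 * 51.94 = 467.46
(n2-1)*s2^2 = 45 * 53.4 = 2403
numerator = 467.46 + 2403 = 2870.46
n1+n2-2 = 54
sp^2 = 2870.46 / 54 = 15947/300 ≈ 53.156667

53.1567


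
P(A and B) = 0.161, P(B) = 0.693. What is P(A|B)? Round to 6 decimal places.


P(A|B) = P(A and B) / P(B) = 0.161 / 0.693 = 23/99 ≈ 0.23232323

0.232323


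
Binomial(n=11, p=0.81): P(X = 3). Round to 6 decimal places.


P = C(n,k) * p^k * (1-p)^(n-k)
C(11,3) = 165
p^k = 0.81^3 = 0.531441
(1-p)^(n-k) = 0.19^8 ≈ 0.000001698356
P = 165 * 0.531441 * 0.000001698356 ≈ 0.000149

0.000149


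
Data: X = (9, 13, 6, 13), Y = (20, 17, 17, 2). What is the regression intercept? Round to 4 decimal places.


a = ybar - b*xbar, where b = sum((xi-xbar)(yi-ybar)) / sum((xi-xbar)^2)
n = 4, xbar = 41/4 = 10.25, ybar = 56/4 = 14
Sxy = sum((xi-xbar)(yi-ybar)) = -45
Sxx = sum((xi-xbar)^2) = 34.75
b = Sxy / Sxx = -180/139 ≈ -1.294964
a = 14 - (-1.294964) * 10.25 = 3791/139 ≈ 27.273381

27.2734


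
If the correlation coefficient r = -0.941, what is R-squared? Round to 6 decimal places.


R^2 = r^2 = (-0.941)^2 = 0.885481

0.885481


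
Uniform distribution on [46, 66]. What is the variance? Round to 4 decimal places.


Var = (b-a)^2 / 12
(b-a)^2 = (66 - 46)^2 = 400
Var = 400/12 ≈ 33.333333

33.3333


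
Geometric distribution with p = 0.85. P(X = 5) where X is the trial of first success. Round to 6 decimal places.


P = (1-p)^(k-1) * p
(1-p)^(k-1) = 0.15^4 = 0.00050625
P = 0.00050625 * 0.85 = 0.0004303125

0.000430


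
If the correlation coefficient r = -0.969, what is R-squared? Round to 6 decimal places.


R^2 = r^2 = (-0.969)^2 = 0.938961

0.938961


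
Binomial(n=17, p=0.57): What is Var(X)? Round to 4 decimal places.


Var = n*p*(1-p) = 17 * 0.57 * 0.43 = 4.1667

4.1667


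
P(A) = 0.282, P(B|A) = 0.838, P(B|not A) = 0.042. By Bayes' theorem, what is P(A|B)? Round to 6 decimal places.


P(A|B) = P(B|A)*P(A) / P(B), P(B) = P(B|A)*P(A) + P(B|not A)*P(not A)
P(B|A)*P(A) = 0.838 * 0.282 = 0.236316
P(B|not A)*P(not A) = 0.042 * 0.718 = 0.030156
P(B) = 0.236316 + 0.030156 = 0.266472
P(A|B) = 0.236316 / 0.266472 ≈ 0.88683239

0.886832


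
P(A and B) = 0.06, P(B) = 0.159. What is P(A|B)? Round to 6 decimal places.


P(A|B) = P(A and B) / P(B) = 0.06 / 0.159 = 20/53 ≈ 0.37735849

0.377358


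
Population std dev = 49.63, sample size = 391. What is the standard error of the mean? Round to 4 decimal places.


SE = sigma / sqrt(n)
sqrt(391) ≈ 19.773720
SE = 49.63 / 19.773720 ≈ 2.509897

2.5099


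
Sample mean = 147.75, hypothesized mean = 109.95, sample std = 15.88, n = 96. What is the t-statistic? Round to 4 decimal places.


t = (xbar - mu0) / (s/sqrt(n))
xbar - mu0 = 147.75 - 109.95 = 37.8
sqrt(96) ≈ 9.79795897
s/sqrt(n) = 15.88 / 9.79795897 ≈ 1.62074571
t = 37.8 / 1.62074571 ≈ 23.322598

23.3226


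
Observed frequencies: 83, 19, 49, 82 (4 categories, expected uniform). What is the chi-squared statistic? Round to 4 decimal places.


chi2 = sum((O-E)^2/E), E = total/4
total = 233, E = 233/4 = 58.25
(83 - 58.25)^2 / 58.25 = 612.5625 / 58.25 = 9801/932 ≈ 10.516094
(19 - 58.25)^2 / 58.25 = 1540.5625 / 58.25 = 24649/932 ≈ 26.447425
(49 - 58.25)^2 / 58.25 = 85.5625 / 58.25 = 1369/932 ≈ 1.468884
(82 - 58.25)^2 / 58.25 = 564.0625 / 58.25 = 9025/932 ≈ 9.683476
chi2 = 11211/233 ≈ 48.115880

48.1159


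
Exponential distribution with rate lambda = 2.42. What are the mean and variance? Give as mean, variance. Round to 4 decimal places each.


mean = 1/lam, var = 1/lam^2
mean = 1 / 2.42 = 50/121 ≈ 0.413223
lam^2 = 2.42^2 = 5.8564
var = 1 / 5.8564 ≈ 0.170753

0.4132, 0.1708


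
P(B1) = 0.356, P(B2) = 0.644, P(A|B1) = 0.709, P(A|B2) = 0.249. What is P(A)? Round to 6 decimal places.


P(A) = P(A|B1)*P(B1) + P(A|B2)*P(B2)
P(A|B1)*P(B1) = 0.709 * 0.356 = 0.252404
P(A|B2)*P(B2) = 0.249 * 0.644 = 0.160356
P(A) = 0.252404 + 0.160356 = 0.41276

0.412760


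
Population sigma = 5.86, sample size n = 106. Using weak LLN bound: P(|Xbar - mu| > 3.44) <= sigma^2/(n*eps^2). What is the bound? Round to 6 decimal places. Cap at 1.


bound = min(1, sigma^2/(n*eps^2))
sigma^2 = 5.86^2 = 34.3396
n*eps^2 = 106 * 3.44^2 = 106 * 11.8336 = 1254.3616
sigma^2/(n*eps^2) = 34.3396 / 1254.3616 ≈ 0.02737616

0.027376


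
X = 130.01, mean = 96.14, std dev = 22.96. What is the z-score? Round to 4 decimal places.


z = (X - mu) / sigma
X - mu = 130.01 - 96.14 = 33.87
z = 33.87 / 22.96 = 3387/2296 ≈ 1.475174

1.4752


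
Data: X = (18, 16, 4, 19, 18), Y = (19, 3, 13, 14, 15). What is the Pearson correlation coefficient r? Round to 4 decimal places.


r = sum((xi-xbar)(yi-ybar)) / sqrt(sum((xi-xbar)^2) * sum((yi-ybar)^2))
n = 5, xbar = 75/5 = 15, ybar = 64/5 = 12.8
Sxy = sum((xi-xbar)(yi-ybar)) = 18
Sxx = sum((xi-xbar)^2) = 156
Syy = sum((yi-ybar)^2) = 140.8
sqrt(Sxx*Syy) ≈ 148.205263
r = Sxy / sqrt(Sxx*Syy) = 18 / 148.205263 ≈ 0.121453

0.1215


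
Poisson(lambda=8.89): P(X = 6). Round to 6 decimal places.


P = e^(-lam) * lam^k / k!
e^(-8.89) ≈ 0.0001377597
lam^k = 8.89^6 ≈ 493640.252540
k! = 6! = 720
P = 0.0001377597 * 493640.252540 / 720 ≈ 0.094450

0.094450


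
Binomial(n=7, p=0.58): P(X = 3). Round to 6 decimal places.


P = C(n,k) * p^k * (1-p)^(n-k)
C(7,3) = 35
p^k = 0.58^3 = 0.195112
(1-p)^(n-k) = 0.42^4 = 0.03111696
P = 35 * 0.195112 * 0.03111696 ≈ 0.212495

0.212495


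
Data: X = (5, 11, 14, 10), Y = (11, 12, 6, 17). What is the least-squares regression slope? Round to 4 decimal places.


b = sum((xi-xbar)(yi-ybar)) / sum((xi-xbar)^2)
n = 4, xbar = 40/4 = 10, ybar = 46/4 = 11.5
Sxy = sum((xi-xbar)(yi-ybar)) = -19
Sxx = sum((xi-xbar)^2) = 42
b = Sxy / Sxx = -19/42 ≈ -0.452381

-0.4524


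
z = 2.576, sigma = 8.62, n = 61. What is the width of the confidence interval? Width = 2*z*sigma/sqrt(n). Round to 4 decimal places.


width = 2*z*sigma/sqrt(n)
2*z*sigma = 2 * 2.576 * 8.62 = 44.41024
sqrt(61) ≈ 7.810250
width = 44.41024 / 7.810250 ≈ 5.686149

5.6861


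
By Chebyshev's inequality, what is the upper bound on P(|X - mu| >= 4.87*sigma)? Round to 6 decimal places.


P <= 1/k^2
k^2 = 4.87^2 = 23.7169
1/k^2 = 1 / 23.7169 ≈ 0.04216403

0.042164


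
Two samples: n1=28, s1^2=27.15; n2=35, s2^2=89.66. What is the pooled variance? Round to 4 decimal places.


sp^2 = ((n1-1)*s1^2 + (n2-1)*s2^2)/(n1+n2-2)
(n1-1)*s1^2 = 27 * 27.15 = 733.05
(n2-1)*s2^2 = 34 * 89.66 = 3048.44
numerator = 733.05 + 3048.44 = 3781.49
n1+n2-2 = 61
sp^2 = 3781.49 / 61 = 378149/6100 ≈ 61.991639

61.9916


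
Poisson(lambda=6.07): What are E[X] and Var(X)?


E[X] = Var(X) = lambda = 6.07

6.07, 6.07


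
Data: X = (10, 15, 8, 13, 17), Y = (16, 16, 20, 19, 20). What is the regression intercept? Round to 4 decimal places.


a = ybar - b*xbar, where b = sum((xi-xbar)(yi-ybar)) / sum((xi-xbar)^2)
n = 5, xbar = 63/5 = 12.6, ybar = 91/5 = 18.2
Sxy = sum((xi-xbar)(yi-ybar)) = 0.4
Sxx = sum((xi-xbar)^2) = 53.2
b = Sxy / Sxx = 1/133 ≈ 0.007519
a = 18.2 - 0.007519 * 12.6 = 344/19 ≈ 18.105263

18.1053


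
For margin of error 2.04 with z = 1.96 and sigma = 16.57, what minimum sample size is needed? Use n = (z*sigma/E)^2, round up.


z*sigma/E = 1.96 * 16.57 / 2.04 = 81193/5100 ≈ 15.920196
(z*sigma/E)^2 ≈ 253.452643
round up: n = 254

254


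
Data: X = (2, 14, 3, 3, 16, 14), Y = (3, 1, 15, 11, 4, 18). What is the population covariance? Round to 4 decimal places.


Cov = (1/n)*sum((xi-xbar)(yi-ybar))
n = 6, xbar = 52/6 = 26/3 ≈ 8.666667, ybar = 52/6 = 26/3 ≈ 8.666667
sum((xi-xbar)(yi-ybar)) = -110/3 ≈ -36.666667
Cov = -36.666667 / 6 = -55/9 ≈ -6.111111

-6.1111


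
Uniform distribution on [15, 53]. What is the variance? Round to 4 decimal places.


Var = (b-a)^2 / 12
(b-a)^2 = (53 - 15)^2 = 1444
Var = 1444/12 ≈ 120.333333

120.3333


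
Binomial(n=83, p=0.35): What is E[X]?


E[X] = n*p = 83 * 0.35 = 29.05

29.05


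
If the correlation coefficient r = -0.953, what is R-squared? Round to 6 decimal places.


R^2 = r^2 = (-0.953)^2 = 0.908209

0.908209


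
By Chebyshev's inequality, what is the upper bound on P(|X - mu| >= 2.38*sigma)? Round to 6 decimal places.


P <= 1/k^2
k^2 = 2.38^2 = 5.6644
1/k^2 = 1 / 5.6644 ≈ 0.17654120

0.176541


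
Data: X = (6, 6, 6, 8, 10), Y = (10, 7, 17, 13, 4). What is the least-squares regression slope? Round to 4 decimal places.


b = sum((xi-xbar)(yi-ybar)) / sum((xi-xbar)^2)
n = 5, xbar = 36/5 = 7.2, ybar = 51/5 = 10.2
Sxy = sum((xi-xbar)(yi-ybar)) = -19.2
Sxx = sum((xi-xbar)^2) = 12.8
b = Sxy / Sxx = -1.5

-1.5000


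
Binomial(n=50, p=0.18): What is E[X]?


E[X] = n*p = 50 * 0.18 = 9

9


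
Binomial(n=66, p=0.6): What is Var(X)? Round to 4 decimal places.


Var = n*p*(1-p) = 66 * 0.6 * 0.4 = 15.84

15.8400


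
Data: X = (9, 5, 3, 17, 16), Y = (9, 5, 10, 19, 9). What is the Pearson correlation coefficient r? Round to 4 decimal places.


r = sum((xi-xbar)(yi-ybar)) / sqrt(sum((xi-xbar)^2) * sum((yi-ybar)^2))
n = 5, xbar = 50/5 = 10, ybar = 52/5 = 10.4
Sxy = sum((xi-xbar)(yi-ybar)) = 83
Sxx = sum((xi-xbar)^2) = 160
Syy = sum((yi-ybar)^2) = 107.2
sqrt(Sxx*Syy) ≈ 130.965644
r = Sxy / sqrt(Sxx*Syy) = 83 / 130.965644 ≈ 0.633754

0.6338


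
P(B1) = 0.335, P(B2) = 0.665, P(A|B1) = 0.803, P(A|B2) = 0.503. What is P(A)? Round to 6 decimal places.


P(A) = P(A|B1)*P(B1) + P(A|B2)*P(B2)
P(A|B1)*P(B1) = 0.803 * 0.335 = 0.269005
P(A|B2)*P(B2) = 0.503 * 0.665 = 0.334495
P(A) = 0.269005 + 0.334495 = 0.6035

0.603500


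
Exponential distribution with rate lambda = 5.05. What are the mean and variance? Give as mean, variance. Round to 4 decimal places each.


mean = 1/lam, var = 1/lam^2
mean = 1 / 5.05 = 20/101 ≈ 0.198020
lam^2 = 5.05^2 = 25.5025
var = 1 / 25.5025 ≈ 0.039212

0.1980, 0.0392


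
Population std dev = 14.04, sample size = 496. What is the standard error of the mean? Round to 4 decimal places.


SE = sigma / sqrt(n)
sqrt(496) ≈ 22.271057
SE = 14.04 / 22.271057 ≈ 0.630415

0.6304


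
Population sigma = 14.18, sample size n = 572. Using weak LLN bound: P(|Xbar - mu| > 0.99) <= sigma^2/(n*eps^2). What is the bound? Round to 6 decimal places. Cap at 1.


bound = min(1, sigma^2/(n*eps^2))
sigma^2 = 14.18^2 = 201.0724
n*eps^2 = 572 * 0.99^2 = 572 * 0.9801 = 560.6172
sigma^2/(n*eps^2) = 201.0724 / 560.6172 ≈ 0.35866256

0.358663


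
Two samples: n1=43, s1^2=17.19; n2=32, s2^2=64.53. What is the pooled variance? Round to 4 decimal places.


sp^2 = ((n1-1)*s1^2 + (n2-1)*s2^2)/(n1+n2-2)
(n1-1)*s1^2 = 42 * 17.19 = 721.98
(n2-1)*s2^2 = 31 * 64.53 = 2000.43
numerator = 721.98 + 2000.43 = 2722.41
n1+n2-2 = 73
sp^2 = 2722.41 / 73 = 272241/7300 ≈ 37.293288

37.2933


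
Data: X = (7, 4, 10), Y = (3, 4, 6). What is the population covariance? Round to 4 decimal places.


Cov = (1/n)*sum((xi-xbar)(yi-ybar))
n = 3, xbar = 21/3 = 7, ybar = 13/3 ≈ 4.333333
sum((xi-xbar)(yi-ybar)) = 6
Cov = 6 / 3 = 2

2.0000


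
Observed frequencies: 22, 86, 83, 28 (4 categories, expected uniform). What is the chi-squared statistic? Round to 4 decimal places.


chi2 = sum((O-E)^2/E), E = total/4
total = 219, E = 219/4 = 54.75
(22 - 54.75)^2 / 54.75 = 1072.5625 / 54.75 = 17161/876 ≈ 19.590183
(86 - 54.75)^2 / 54.75 = 976.5625 / 54.75 = 15625/876 ≈ 17.836758
(83 - 54.75)^2 / 54.75 = 798.0625 / 54.75 = 12769/876 ≈ 14.576484
(28 - 54.75)^2 / 54.75 = 715.5625 / 54.75 = 11449/876 ≈ 13.069635
chi2 = 14251/219 ≈ 65.073059

65.0731


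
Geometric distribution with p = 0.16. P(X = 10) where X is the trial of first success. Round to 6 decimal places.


P = (1-p)^(k-1) * p
(1-p)^(k-1) = 0.84^9 ≈ 0.2082157
P = 0.2082157 * 0.16 ≈ 0.03331452

0.033315


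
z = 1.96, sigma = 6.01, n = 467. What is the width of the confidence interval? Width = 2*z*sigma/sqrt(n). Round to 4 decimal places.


width = 2*z*sigma/sqrt(n)
2*z*sigma = 2 * 1.96 * 6.01 = 23.5592
sqrt(467) ≈ 21.610183
width = 23.5592 / 21.610183 ≈ 1.090190

1.0902


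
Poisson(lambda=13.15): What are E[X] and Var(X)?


E[X] = Var(X) = lambda = 13.15

13.15, 13.15


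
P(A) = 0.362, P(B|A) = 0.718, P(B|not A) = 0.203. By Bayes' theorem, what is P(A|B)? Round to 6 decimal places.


P(A|B) = P(B|A)*P(A) / P(B), P(B) = P(B|A)*P(A) + P(B|not A)*P(not A)
P(B|A)*P(A) = 0.718 * 0.362 = 0.259916
P(B|not A)*P(not A) = 0.203 * 0.638 = 0.129514
P(B) = 0.259916 + 0.129514 = 0.38943
P(A|B) = 0.259916 / 0.38943 ≈ 0.66742675

0.667427


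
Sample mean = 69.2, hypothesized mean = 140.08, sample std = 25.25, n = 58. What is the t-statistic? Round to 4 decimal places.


t = (xbar - mu0) / (s/sqrt(n))
xbar - mu0 = 69.2 - 140.08 = -70.88
sqrt(58) ≈ 7.61577311
s/sqrt(n) = 25.25 / 7.61577311 ≈ 3.31548743
t = -70.88 / 3.31548743 ≈ -21.378455

-21.3785


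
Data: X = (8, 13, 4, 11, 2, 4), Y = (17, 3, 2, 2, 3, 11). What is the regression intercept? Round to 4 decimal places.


a = ybar - b*xbar, where b = sum((xi-xbar)(yi-ybar)) / sum((xi-xbar)^2)
n = 6, xbar = 42/6 = 7, ybar = 38/6 = 19/3 ≈ 6.333333
Sxy = sum((xi-xbar)(yi-ybar)) = -11
Sxx = sum((xi-xbar)^2) = 96
b = Sxy / Sxx = -11/96 ≈ -0.114583
a = 6.333333 - (-0.114583) * 7 = 685/96 ≈ 7.135417

7.1354


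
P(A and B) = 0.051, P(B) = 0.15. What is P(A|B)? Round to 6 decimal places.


P(A|B) = P(A and B) / P(B) = 0.051 / 0.15 = 0.34

0.340000


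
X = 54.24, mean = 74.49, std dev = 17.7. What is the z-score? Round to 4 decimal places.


z = (X - mu) / sigma
X - mu = 54.24 - 74.49 = -20.25
z = -20.25 / 17.7 = -135/118 ≈ -1.144068

-1.1441


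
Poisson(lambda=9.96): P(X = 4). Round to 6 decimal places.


P = e^(-lam) * lam^k / k!
e^(-9.96) ≈ 0.00004725274
lam^k = 9.96^4 ≈ 9840.957443
k! = 4! = 24
P = 0.00004725274 * 9840.957443 / 24 ≈ 0.019376

0.019376


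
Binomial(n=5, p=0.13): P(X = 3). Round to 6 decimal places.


P = C(n,k) * p^k * (1-p)^(n-k)
C(5,3) = 10
p^k = 0.13^3 = 0.002197
(1-p)^(n-k) = 0.87^2 = 0.7569
P = 10 * 0.002197 * 0.7569 ≈ 0.016629

0.016629


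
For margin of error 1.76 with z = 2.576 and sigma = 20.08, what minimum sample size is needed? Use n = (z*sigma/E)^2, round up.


z*sigma/E = 2.576 * 20.08 / 1.76 = 40411/1375 ≈ 29.389818
(z*sigma/E)^2 ≈ 863.761413
round up: n = 864

864


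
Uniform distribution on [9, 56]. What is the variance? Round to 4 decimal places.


Var = (b-a)^2 / 12
(b-a)^2 = (56 - 9)^2 = 2209
Var = 2209/12 ≈ 184.083333

184.0833


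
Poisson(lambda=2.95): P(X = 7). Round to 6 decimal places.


P = e^(-lam) * lam^k / k!
e^(-2.95) ≈ 0.05233971
lam^k = 2.95^7 ≈ 1944.258973
k! = 7! = 5040
P = 0.05233971 * 1944.258973 / 5040 ≈ 0.020191

0.020191


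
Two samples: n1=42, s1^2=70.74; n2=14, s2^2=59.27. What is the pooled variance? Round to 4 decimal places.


sp^2 = ((n1-1)*s1^2 + (n2-1)*s2^2)/(n1+n2-2)
(n1-1)*s1^2 = 41 * 70.74 = 2900.34
(n2-1)*s2^2 = 13 * 59.27 = 770.51
numerator = 2900.34 + 770.51 = 3670.85
n1+n2-2 = 54
sp^2 = 3670.85 / 54 = 73417/1080 ≈ 67.978704

67.9787


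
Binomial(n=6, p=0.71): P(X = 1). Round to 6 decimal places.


P = C(n,k) * p^k * (1-p)^(n-k)
C(6,1) = 6
p^k = 0.71^1 = 0.71
(1-p)^(n-k) = 0.29^5 ≈ 0.002051115
P = 6 * 0.71 * 0.002051115 ≈ 0.008738

0.008738


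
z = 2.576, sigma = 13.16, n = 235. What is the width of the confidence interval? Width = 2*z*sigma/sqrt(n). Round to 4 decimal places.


width = 2*z*sigma/sqrt(n)
2*z*sigma = 2 * 2.576 * 13.16 = 67.80032
sqrt(235) ≈ 15.329710
width = 67.80032 / 15.329710 ≈ 4.422805

4.4228


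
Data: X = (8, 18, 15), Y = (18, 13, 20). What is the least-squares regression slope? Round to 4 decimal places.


b = sum((xi-xbar)(yi-ybar)) / sum((xi-xbar)^2)
n = 3, xbar = 41/3 ≈ 13.666667, ybar = 51/3 = 17
Sxy = sum((xi-xbar)(yi-ybar)) = -19
Sxx = sum((xi-xbar)^2) = 158/3 ≈ 52.666667
b = Sxy / Sxx = -57/158 ≈ -0.360759

-0.3608


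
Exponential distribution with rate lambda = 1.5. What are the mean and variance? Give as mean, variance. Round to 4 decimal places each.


mean = 1/lam, var = 1/lam^2
mean = 1 / 1.5 = 2/3 ≈ 0.666667
lam^2 = 1.5^2 = 2.25
var = 1 / 2.25 = 4/9 ≈ 0.444444

0.6667, 0.4444


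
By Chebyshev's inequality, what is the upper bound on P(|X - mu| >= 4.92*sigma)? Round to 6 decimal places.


P <= 1/k^2
k^2 = 4.92^2 = 24.2064
1/k^2 = 1 / 24.2064 ≈ 0.04131139

0.041311


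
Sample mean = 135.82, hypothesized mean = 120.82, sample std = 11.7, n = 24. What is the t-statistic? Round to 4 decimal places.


t = (xbar - mu0) / (s/sqrt(n))
xbar - mu0 = 135.82 - 120.82 = 15
sqrt(24) ≈ 4.89897949
s/sqrt(n) = 11.7 / 4.89897949 ≈ 2.38825250
t = 15 / 2.38825250 ≈ 6.280743

6.2807


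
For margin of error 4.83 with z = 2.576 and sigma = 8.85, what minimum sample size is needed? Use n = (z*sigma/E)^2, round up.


z*sigma/E = 2.576 * 8.85 / 4.83 = 4.72
(z*sigma/E)^2 = 22.2784
round up: n = 23

23


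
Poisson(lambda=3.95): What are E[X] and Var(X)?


E[X] = Var(X) = lambda = 3.95

3.95, 3.95


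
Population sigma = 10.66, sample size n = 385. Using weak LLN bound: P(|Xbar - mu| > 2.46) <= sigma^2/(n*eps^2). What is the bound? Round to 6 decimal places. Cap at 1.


bound = min(1, sigma^2/(n*eps^2))
sigma^2 = 10.66^2 = 113.6356
n*eps^2 = 385 * 2.46^2 = 385 * 6.0516 = 2329.866
sigma^2/(n*eps^2) = 113.6356 / 2329.866 = 169/3465 ≈ 0.04877345

0.048773


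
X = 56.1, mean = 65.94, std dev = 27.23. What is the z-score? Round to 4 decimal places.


z = (X - mu) / sigma
X - mu = 56.1 - 65.94 = -9.84
z = -9.84 / 27.23 = -984/2723 ≈ -0.361366

-0.3614


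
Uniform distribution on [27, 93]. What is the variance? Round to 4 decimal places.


Var = (b-a)^2 / 12
(b-a)^2 = (93 - 27)^2 = 4356
Var = 4356/12 = 363

363.0000


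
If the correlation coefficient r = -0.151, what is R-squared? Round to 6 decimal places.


R^2 = r^2 = (-0.151)^2 = 0.022801

0.022801


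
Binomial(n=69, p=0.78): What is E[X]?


E[X] = n*p = 69 * 0.78 = 53.82

53.82


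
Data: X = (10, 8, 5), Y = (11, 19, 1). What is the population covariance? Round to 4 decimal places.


Cov = (1/n)*sum((xi-xbar)(yi-ybar))
n = 3, xbar = 23/3 ≈ 7.666667, ybar = 31/3 ≈ 10.333333
sum((xi-xbar)(yi-ybar)) = 88/3 ≈ 29.333333
Cov = 29.333333 / 3 = 88/9 ≈ 9.777778

9.7778


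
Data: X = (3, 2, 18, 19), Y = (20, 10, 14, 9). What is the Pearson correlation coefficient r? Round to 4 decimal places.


r = sum((xi-xbar)(yi-ybar)) / sqrt(sum((xi-xbar)^2) * sum((yi-ybar)^2))
n = 4, xbar = 42/4 = 10.5, ybar = 53/4 = 13.25
Sxy = sum((xi-xbar)(yi-ybar)) = -53.5
Sxx = sum((xi-xbar)^2) = 257
Syy = sum((yi-ybar)^2) = 74.75
sqrt(Sxx*Syy) ≈ 138.602850
r = Sxy / sqrt(Sxx*Syy) = -53.5 / 138.602850 ≈ -0.385995

-0.3860


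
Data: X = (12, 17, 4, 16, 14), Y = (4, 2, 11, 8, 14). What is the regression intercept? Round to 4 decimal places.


a = ybar - b*xbar, where b = sum((xi-xbar)(yi-ybar)) / sum((xi-xbar)^2)
n = 5, xbar = 63/5 = 12.6, ybar = 39/5 = 7.8
Sxy = sum((xi-xbar)(yi-ybar)) = -41.4
Sxx = sum((xi-xbar)^2) = 107.2
b = Sxy / Sxx = -207/536 ≈ -0.386194
a = 7.8 - (-0.386194) * 12.6 = 6789/536 ≈ 12.666045

12.6660


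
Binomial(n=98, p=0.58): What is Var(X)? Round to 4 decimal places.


Var = n*p*(1-p) = 98 * 0.58 * 0.42 = 23.8728

23.8728


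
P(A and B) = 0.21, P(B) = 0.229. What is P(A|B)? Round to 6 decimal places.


P(A|B) = P(A and B) / P(B) = 0.21 / 0.229 = 210/229 ≈ 0.91703057

0.917031


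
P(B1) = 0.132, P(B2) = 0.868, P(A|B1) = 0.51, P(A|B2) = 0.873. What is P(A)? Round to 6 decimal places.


P(A) = P(A|B1)*P(B1) + P(A|B2)*P(B2)
P(A|B1)*P(B1) = 0.51 * 0.132 = 0.06732
P(A|B2)*P(B2) = 0.873 * 0.868 = 0.757764
P(A) = 0.06732 + 0.757764 = 0.825084

0.825084


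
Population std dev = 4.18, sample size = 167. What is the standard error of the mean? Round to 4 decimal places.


SE = sigma / sqrt(n)
sqrt(167) ≈ 12.922848
SE = 4.18 / 12.922848 ≈ 0.323458

0.3235


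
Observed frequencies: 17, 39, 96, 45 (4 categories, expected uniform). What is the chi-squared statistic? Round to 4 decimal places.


chi2 = sum((O-E)^2/E), E = total/4
total = 197, E = 197/4 = 49.25
(17 - 49.25)^2 / 49.25 = 1040.0625 / 49.25 = 16641/788 ≈ 21.118020
(39 - 49.25)^2 / 49.25 = 105.0625 / 49.25 = 1681/788 ≈ 2.133249
(96 - 49.25)^2 / 49.25 = 2185.5625 / 49.25 = 34969/788 ≈ 44.376904
(45 - 49.25)^2 / 49.25 = 18.0625 / 49.25 = 289/788 ≈ 0.366751
chi2 = 13395/197 ≈ 67.994924

67.9949


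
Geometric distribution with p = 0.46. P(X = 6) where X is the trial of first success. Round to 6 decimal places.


P = (1-p)^(k-1) * p
(1-p)^(k-1) = 0.54^5 ≈ 0.04591650
P = 0.04591650 * 0.46 ≈ 0.02112159

0.021122


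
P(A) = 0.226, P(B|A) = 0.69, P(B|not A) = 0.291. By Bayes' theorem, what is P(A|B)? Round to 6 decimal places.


P(A|B) = P(B|A)*P(A) / P(B), P(B) = P(B|A)*P(A) + P(B|not A)*P(not A)
P(B|A)*P(A) = 0.69 * 0.226 = 0.15594
P(B|not A)*P(not A) = 0.291 * 0.774 = 0.225234
P(B) = 0.15594 + 0.225234 = 0.381174
P(A|B) = 0.15594 / 0.381174 ≈ 0.40910450

0.409105


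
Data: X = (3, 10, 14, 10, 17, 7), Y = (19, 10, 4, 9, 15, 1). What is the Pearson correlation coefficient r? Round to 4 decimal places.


r = sum((xi-xbar)(yi-ybar)) / sqrt(sum((xi-xbar)^2) * sum((yi-ybar)^2))
n = 6, xbar = 61/6 ≈ 10.166667, ybar = 58/6 = 29/3 ≈ 9.666667
Sxy = sum((xi-xbar)(yi-ybar)) = -74/3 ≈ -24.666667
Sxx = sum((xi-xbar)^2) = 737/6 ≈ 122.833333
Syy = sum((yi-ybar)^2) = 670/3 ≈ 223.333333
sqrt(Sxx*Syy) ≈ 165.628433
r = Sxy / sqrt(Sxx*Syy) = -24.666667 / 165.628433 ≈ -0.148928

-0.1489


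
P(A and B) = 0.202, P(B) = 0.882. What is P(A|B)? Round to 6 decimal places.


P(A|B) = P(A and B) / P(B) = 0.202 / 0.882 = 101/441 ≈ 0.22902494

0.229025


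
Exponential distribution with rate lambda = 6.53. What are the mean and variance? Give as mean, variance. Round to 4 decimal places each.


mean = 1/lam, var = 1/lam^2
mean = 1 / 6.53 = 100/653 ≈ 0.153139
lam^2 = 6.53^2 = 42.6409
var = 1 / 42.6409 ≈ 0.023452

0.1531, 0.0235


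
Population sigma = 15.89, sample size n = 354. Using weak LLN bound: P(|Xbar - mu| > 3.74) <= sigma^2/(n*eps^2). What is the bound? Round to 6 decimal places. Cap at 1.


bound = min(1, sigma^2/(n*eps^2))
sigma^2 = 15.89^2 = 252.4921
n*eps^2 = 354 * 3.74^2 = 354 * 13.9876 = 4951.6104
sigma^2/(n*eps^2) = 252.4921 / 4951.6104 ≈ 0.05099192

0.050992


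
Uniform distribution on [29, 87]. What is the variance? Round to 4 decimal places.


Var = (b-a)^2 / 12
(b-a)^2 = (87 - 29)^2 = 3364
Var = 3364/12 ≈ 280.333333

280.3333


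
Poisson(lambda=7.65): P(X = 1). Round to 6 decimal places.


P = e^(-lam) * lam^k / k!
e^(-7.65) ≈ 0.0004760441
lam^k = 7.65^1 = 7.65
k! = 1! = 1
P = 0.0004760441 * 7.65 / 1 ≈ 0.003642

0.003642


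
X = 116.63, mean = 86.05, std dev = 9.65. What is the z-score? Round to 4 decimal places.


z = (X - mu) / sigma
X - mu = 116.63 - 86.05 = 30.58
z = 30.58 / 9.65 = 3058/965 ≈ 3.168912

3.1689


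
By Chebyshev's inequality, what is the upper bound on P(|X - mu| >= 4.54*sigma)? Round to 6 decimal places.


P <= 1/k^2
k^2 = 4.54^2 = 20.6116
1/k^2 = 1 / 20.6116 ≈ 0.04851637

0.048516


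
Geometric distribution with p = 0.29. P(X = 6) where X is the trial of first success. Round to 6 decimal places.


P = (1-p)^(k-1) * p
(1-p)^(k-1) = 0.71^5 ≈ 0.1804229
P = 0.1804229 * 0.29 ≈ 0.05232265

0.052323


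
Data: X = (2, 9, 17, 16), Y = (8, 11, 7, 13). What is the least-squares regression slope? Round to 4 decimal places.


b = sum((xi-xbar)(yi-ybar)) / sum((xi-xbar)^2)
n = 4, xbar = 44/4 = 11, ybar = 39/4 = 9.75
Sxy = sum((xi-xbar)(yi-ybar)) = 13
Sxx = sum((xi-xbar)^2) = 146
b = Sxy / Sxx = 13/146 ≈ 0.089041

0.0890


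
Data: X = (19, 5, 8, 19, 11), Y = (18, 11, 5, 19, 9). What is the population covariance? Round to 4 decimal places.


Cov = (1/n)*sum((xi-xbar)(yi-ybar))
n = 5, xbar = 62/5 = 12.4, ybar = 62/5 = 12.4
sum((xi-xbar)(yi-ybar)) = 128.2
Cov = 128.2 / 5 = 25.64

25.6400


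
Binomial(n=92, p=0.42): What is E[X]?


E[X] = n*p = 92 * 0.42 = 38.64

38.64


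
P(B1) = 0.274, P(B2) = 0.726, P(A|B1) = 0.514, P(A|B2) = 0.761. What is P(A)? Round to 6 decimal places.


P(A) = P(A|B1)*P(B1) + P(A|B2)*P(B2)
P(A|B1)*P(B1) = 0.514 * 0.274 = 0.140836
P(A|B2)*P(B2) = 0.761 * 0.726 = 0.552486
P(A) = 0.140836 + 0.552486 = 0.693322

0.693322


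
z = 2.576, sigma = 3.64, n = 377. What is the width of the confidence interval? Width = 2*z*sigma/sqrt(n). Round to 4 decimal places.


width = 2*z*sigma/sqrt(n)
2*z*sigma = 2 * 2.576 * 3.64 = 18.75328
sqrt(377) ≈ 19.416488
width = 18.75328 / 19.416488 ≈ 0.965843

0.9658


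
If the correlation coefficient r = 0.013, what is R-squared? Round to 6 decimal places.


R^2 = r^2 = (0.013)^2 = 0.000169

0.000169


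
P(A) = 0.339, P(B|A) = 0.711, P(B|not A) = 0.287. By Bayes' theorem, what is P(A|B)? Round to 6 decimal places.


P(A|B) = P(B|A)*P(A) / P(B), P(B) = P(B|A)*P(A) + P(B|not A)*P(not A)
P(B|A)*P(A) = 0.711 * 0.339 = 0.241029
P(B|not A)*P(not A) = 0.287 * 0.661 = 0.189707
P(B) = 0.241029 + 0.189707 = 0.430736
P(A|B) = 0.241029 / 0.430736 ≈ 0.55957477

0.559575


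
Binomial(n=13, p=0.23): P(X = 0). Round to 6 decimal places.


P = C(n,k) * p^k * (1-p)^(n-k)
C(13,0) = 1
p^k = 0.23^0 = 1
(1-p)^(n-k) = 0.77^13 ≈ 0.03344871
P = 1 * 1 * 0.03344871 ≈ 0.033449

0.033449


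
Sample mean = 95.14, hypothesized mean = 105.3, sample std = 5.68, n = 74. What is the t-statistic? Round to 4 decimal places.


t = (xbar - mu0) / (s/sqrt(n))
xbar - mu0 = 95.14 - 105.3 = -10.16
sqrt(74) ≈ 8.60232527
s/sqrt(n) = 5.68 / 8.60232527 ≈ 0.66028659
t = -10.16 / 0.66028659 ≈ -15.387258

-15.3873


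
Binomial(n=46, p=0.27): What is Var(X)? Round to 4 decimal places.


Var = n*p*(1-p) = 46 * 0.27 * 0.73 = 9.0666

9.0666


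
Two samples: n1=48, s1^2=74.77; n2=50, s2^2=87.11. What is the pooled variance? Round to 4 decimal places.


sp^2 = ((n1-1)*s1^2 + (n2-1)*s2^2)/(n1+n2-2)
(n1-1)*s1^2 = 47 * 74.77 = 3514.19
(n2-1)*s2^2 = 49 * 87.11 = 4268.39
numerator = 3514.19 + 4268.39 = 7782.58
n1+n2-2 = 96
sp^2 = 7782.58 / 96 = 389129/4800 ≈ 81.068542

81.0685


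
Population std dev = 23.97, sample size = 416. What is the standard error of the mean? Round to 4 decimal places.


SE = sigma / sqrt(n)
sqrt(416) ≈ 20.396078
SE = 23.97 / 20.396078 ≈ 1.175226

1.1752


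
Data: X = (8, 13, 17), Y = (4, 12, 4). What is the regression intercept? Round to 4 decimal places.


a = ybar - b*xbar, where b = sum((xi-xbar)(yi-ybar)) / sum((xi-xbar)^2)
n = 3, xbar = 38/3 ≈ 12.666667, ybar = 20/3 ≈ 6.666667
Sxy = sum((xi-xbar)(yi-ybar)) = 8/3 ≈ 2.666667
Sxx = sum((xi-xbar)^2) = 122/3 ≈ 40.666667
b = Sxy / Sxx = 4/61 ≈ 0.065574
a = 6.666667 - 0.065574 * 12.666667 = 356/61 ≈ 5.836066

5.8361


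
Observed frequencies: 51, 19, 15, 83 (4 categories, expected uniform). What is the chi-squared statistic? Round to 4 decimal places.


chi2 = sum((O-E)^2/E), E = total/4
total = 168, E = 168/4 = 42
(51 - 42)^2 / 42 = 81 / 42 = 27/14 ≈ 1.928571
(19 - 42)^2 / 42 = 529 / 42 = 529/42 ≈ 12.595238
(15 - 42)^2 / 42 = 729 / 42 = 243/14 ≈ 17.357143
(83 - 42)^2 / 42 = 1681 / 42 = 1681/42 ≈ 40.023810
chi2 = 1510/21 ≈ 71.904762

71.9048


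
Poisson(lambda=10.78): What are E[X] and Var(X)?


E[X] = Var(X) = lambda = 10.78

10.78, 10.78


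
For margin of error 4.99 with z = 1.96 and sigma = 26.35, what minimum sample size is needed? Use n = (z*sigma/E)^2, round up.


z*sigma/E = 1.96 * 26.35 / 4.99 = 25823/2495 ≈ 10.349900
(z*sigma/E)^2 ≈ 107.120426
round up: n = 108

108


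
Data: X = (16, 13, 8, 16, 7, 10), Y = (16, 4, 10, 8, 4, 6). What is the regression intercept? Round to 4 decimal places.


a = ybar - b*xbar, where b = sum((xi-xbar)(yi-ybar)) / sum((xi-xbar)^2)
n = 6, xbar = 70/6 = 35/3 ≈ 11.666667, ybar = 48/6 = 8
Sxy = sum((xi-xbar)(yi-ybar)) = 44
Sxx = sum((xi-xbar)^2) = 232/3 ≈ 77.333333
b = Sxy / Sxx = 33/58 ≈ 0.568966
a = 8 - 0.568966 * 11.666667 = 79/58 ≈ 1.362069

1.3621


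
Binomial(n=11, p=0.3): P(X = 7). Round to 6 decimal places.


P = C(n,k) * p^k * (1-p)^(n-k)
C(11,7) = 330
p^k = 0.3^7 = 0.0002187
(1-p)^(n-k) = 0.7^4 = 0.2401
P = 330 * 0.0002187 * 0.2401 ≈ 0.017328

0.017328


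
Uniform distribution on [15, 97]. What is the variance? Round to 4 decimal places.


Var = (b-a)^2 / 12
(b-a)^2 = (97 - 15)^2 = 6724
Var = 6724/12 ≈ 560.333333

560.3333


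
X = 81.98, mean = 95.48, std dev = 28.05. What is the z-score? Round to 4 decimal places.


z = (X - mu) / sigma
X - mu = 81.98 - 95.48 = -13.5
z = -13.5 / 28.05 = -90/187 ≈ -0.481283

-0.4813


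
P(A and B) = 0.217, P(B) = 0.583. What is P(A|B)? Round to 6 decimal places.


P(A|B) = P(A and B) / P(B) = 0.217 / 0.583 = 217/583 ≈ 0.37221269

0.372213


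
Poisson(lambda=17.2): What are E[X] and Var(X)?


E[X] = Var(X) = lambda = 17.2

17.2, 17.2


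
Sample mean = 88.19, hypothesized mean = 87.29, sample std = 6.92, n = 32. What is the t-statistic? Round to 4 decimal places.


t = (xbar - mu0) / (s/sqrt(n))
xbar - mu0 = 88.19 - 87.29 = 0.9
sqrt(32) ≈ 5.65685425
s/sqrt(n) = 6.92 / 5.65685425 ≈ 1.22329473
t = 0.9 / 1.22329473 ≈ 0.735718

0.7357


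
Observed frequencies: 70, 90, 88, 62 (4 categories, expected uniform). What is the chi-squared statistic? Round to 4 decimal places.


chi2 = sum((O-E)^2/E), E = total/4
total = 310, E = 310/4 = 77.5
(70 - 77.5)^2 / 77.5 = 56.25 / 77.5 = 45/62 ≈ 0.725806
(90 - 77.5)^2 / 77.5 = 156.25 / 77.5 = 125/62 ≈ 2.016129
(88 - 77.5)^2 / 77.5 = 110.25 / 77.5 = 441/310 ≈ 1.422581
(62 - 77.5)^2 / 77.5 = 240.25 / 77.5 = 3.1
chi2 = 1126/155 ≈ 7.264516

7.2645


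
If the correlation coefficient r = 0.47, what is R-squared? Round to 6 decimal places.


R^2 = r^2 = (0.47)^2 = 0.2209

0.220900


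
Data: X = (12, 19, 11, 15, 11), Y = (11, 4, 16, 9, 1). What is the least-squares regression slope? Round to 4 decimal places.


b = sum((xi-xbar)(yi-ybar)) / sum((xi-xbar)^2)
n = 5, xbar = 68/5 = 13.6, ybar = 41/5 = 8.2
Sxy = sum((xi-xbar)(yi-ybar)) = -27.6
Sxx = sum((xi-xbar)^2) = 47.2
b = Sxy / Sxx = -69/118 ≈ -0.584746

-0.5847


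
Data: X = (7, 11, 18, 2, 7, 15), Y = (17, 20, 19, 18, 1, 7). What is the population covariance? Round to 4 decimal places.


Cov = (1/n)*sum((xi-xbar)(yi-ybar))
n = 6, xbar = 60/6 = 10, ybar = 82/6 = 41/3 ≈ 13.666667
sum((xi-xbar)(yi-ybar)) = 9
Cov = 9 / 6 = 1.5

1.5000


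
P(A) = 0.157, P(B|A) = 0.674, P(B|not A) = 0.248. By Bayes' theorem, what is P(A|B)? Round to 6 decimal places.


P(A|B) = P(B|A)*P(A) / P(B), P(B) = P(B|A)*P(A) + P(B|not A)*P(not A)
P(B|A)*P(A) = 0.674 * 0.157 = 0.105818
P(B|not A)*P(not A) = 0.248 * 0.843 = 0.209064
P(B) = 0.105818 + 0.209064 = 0.314882
P(A|B) = 0.105818 / 0.314882 ≈ 0.33605605

0.336056


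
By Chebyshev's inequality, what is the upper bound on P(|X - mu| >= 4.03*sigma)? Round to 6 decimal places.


P <= 1/k^2
k^2 = 4.03^2 = 16.2409
1/k^2 = 1 / 16.2409 ≈ 0.06157294

0.061573


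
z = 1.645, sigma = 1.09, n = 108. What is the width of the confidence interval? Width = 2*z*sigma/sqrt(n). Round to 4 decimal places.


width = 2*z*sigma/sqrt(n)
2*z*sigma = 2 * 1.645 * 1.09 = 3.5861
sqrt(108) ≈ 10.392305
width = 3.5861 / 10.392305 ≈ 0.345073

0.3451


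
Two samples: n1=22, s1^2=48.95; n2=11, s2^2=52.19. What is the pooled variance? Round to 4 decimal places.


sp^2 = ((n1-1)*s1^2 + (n2-1)*s2^2)/(n1+n2-2)
(n1-1)*s1^2 = 21 * 48.95 = 1027.95
(n2-1)*s2^2 = 10 * 52.19 = 521.9
numerator = 1027.95 + 521.9 = 1549.85
n1+n2-2 = 31
sp^2 = 1549.85 / 31 = 30997/620 ≈ 49.995161

49.9952


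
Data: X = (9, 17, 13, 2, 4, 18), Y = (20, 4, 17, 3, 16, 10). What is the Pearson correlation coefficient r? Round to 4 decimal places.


r = sum((xi-xbar)(yi-ybar)) / sqrt(sum((xi-xbar)^2) * sum((yi-ybar)^2))
n = 6, xbar = 63/6 = 10.5, ybar = 70/6 = 35/3 ≈ 11.666667
Sxy = sum((xi-xbar)(yi-ybar)) = -16
Sxx = sum((xi-xbar)^2) = 221.5
Syy = sum((yi-ybar)^2) = 760/3 ≈ 253.333333
sqrt(Sxx*Syy) ≈ 236.882531
r = Sxy / sqrt(Sxx*Syy) = -16 / 236.882531 ≈ -0.067544

-0.0675


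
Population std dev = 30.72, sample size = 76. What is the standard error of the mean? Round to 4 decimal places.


SE = sigma / sqrt(n)
sqrt(76) ≈ 8.717798
SE = 30.72 / 8.717798 ≈ 3.523826

3.5238


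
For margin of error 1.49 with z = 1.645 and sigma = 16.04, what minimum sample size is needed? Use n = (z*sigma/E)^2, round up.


z*sigma/E = 1.645 * 16.04 / 1.49 = 131929/7450 ≈ 17.708591
(z*sigma/E)^2 ≈ 313.594181
round up: n = 314

314


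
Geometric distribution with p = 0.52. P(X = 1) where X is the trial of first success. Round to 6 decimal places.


P = (1-p)^(k-1) * p
(1-p)^(k-1) = 0.48^0 = 1
P = 1 * 0.52 = 0.52

0.520000


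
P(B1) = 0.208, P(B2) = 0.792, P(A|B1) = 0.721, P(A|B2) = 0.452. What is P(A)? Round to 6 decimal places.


P(A) = P(A|B1)*P(B1) + P(A|B2)*P(B2)
P(A|B1)*P(B1) = 0.721 * 0.208 = 0.149968
P(A|B2)*P(B2) = 0.452 * 0.792 = 0.357984
P(A) = 0.149968 + 0.357984 = 0.507952

0.507952


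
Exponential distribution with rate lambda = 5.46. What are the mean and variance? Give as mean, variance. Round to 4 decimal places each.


mean = 1/lam, var = 1/lam^2
mean = 1 / 5.46 = 50/273 ≈ 0.183150
lam^2 = 5.46^2 = 29.8116
var = 1 / 29.8116 ≈ 0.033544

0.1832, 0.0335


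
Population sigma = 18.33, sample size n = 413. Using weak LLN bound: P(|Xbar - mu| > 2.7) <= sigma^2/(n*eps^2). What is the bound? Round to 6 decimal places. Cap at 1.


bound = min(1, sigma^2/(n*eps^2))
sigma^2 = 18.33^2 = 335.9889
n*eps^2 = 413 * 2.7^2 = 413 * 7.29 = 3010.77
sigma^2/(n*eps^2) = 335.9889 / 3010.77 ≈ 0.11159567

0.111596


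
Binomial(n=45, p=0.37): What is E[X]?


E[X] = n*p = 45 * 0.37 = 16.65

16.65


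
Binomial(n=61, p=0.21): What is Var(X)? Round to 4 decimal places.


Var = n*p*(1-p) = 61 * 0.21 * 0.79 = 10.1199

10.1199


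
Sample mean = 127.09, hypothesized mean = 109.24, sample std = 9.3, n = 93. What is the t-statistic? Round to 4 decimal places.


t = (xbar - mu0) / (s/sqrt(n))
xbar - mu0 = 127.09 - 109.24 = 17.85
sqrt(93) ≈ 9.64365076
s/sqrt(n) = 9.3 / 9.64365076 ≈ 0.96436508
t = 17.85 / 0.96436508 ≈ 18.509588

18.5096


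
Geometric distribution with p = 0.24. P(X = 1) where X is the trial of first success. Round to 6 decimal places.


P = (1-p)^(k-1) * p
(1-p)^(k-1) = 0.76^0 = 1
P = 1 * 0.24 = 0.24

0.240000


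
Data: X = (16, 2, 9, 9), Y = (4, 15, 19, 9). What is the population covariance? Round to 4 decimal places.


Cov = (1/n)*sum((xi-xbar)(yi-ybar))
n = 4, xbar = 36/4 = 9, ybar = 47/4 = 11.75
sum((xi-xbar)(yi-ybar)) = -77
Cov = -77 / 4 = -19.25

-19.2500


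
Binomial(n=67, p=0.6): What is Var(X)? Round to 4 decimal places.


Var = n*p*(1-p) = 67 * 0.6 * 0.4 = 16.08

16.0800


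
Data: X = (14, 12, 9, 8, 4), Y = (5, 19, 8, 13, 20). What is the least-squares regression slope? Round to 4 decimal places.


b = sum((xi-xbar)(yi-ybar)) / sum((xi-xbar)^2)
n = 5, xbar = 47/5 = 9.4, ybar = 65/5 = 13
Sxy = sum((xi-xbar)(yi-ybar)) = -57
Sxx = sum((xi-xbar)^2) = 59.2
b = Sxy / Sxx = -285/296 ≈ -0.962838

-0.9628


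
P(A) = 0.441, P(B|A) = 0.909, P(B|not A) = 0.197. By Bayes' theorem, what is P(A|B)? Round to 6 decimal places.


P(A|B) = P(B|A)*P(A) / P(B), P(B) = P(B|A)*P(A) + P(B|not A)*P(not A)
P(B|A)*P(A) = 0.909 * 0.441 = 0.400869
P(B|not A)*P(not A) = 0.197 * 0.559 = 0.110123
P(B) = 0.400869 + 0.110123 = 0.510992
P(A|B) = 0.400869 / 0.510992 ≈ 0.78449173

0.784492


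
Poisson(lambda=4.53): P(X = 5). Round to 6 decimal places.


P = e^(-lam) * lam^k / k!
e^(-4.53) ≈ 0.01078068
lam^k = 4.53^5 ≈ 1907.616236
k! = 5! = 120
P = 0.01078068 * 1907.616236 / 120 ≈ 0.171378

0.171378


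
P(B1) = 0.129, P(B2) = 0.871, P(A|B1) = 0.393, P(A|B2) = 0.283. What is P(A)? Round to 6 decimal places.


P(A) = P(A|B1)*P(B1) + P(A|B2)*P(B2)
P(A|B1)*P(B1) = 0.393 * 0.129 = 0.050697
P(A|B2)*P(B2) = 0.283 * 0.871 = 0.246493
P(A) = 0.050697 + 0.246493 = 0.29719

0.297190


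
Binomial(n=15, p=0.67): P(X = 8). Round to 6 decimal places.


P = C(n,k) * p^k * (1-p)^(n-k)
C(15,8) = 6435
p^k = 0.67^8 ≈ 0.04060677
(1-p)^(n-k) = 0.33^7 ≈ 0.0004261844
P = 6435 * 0.04060677 * 0.0004261844 ≈ 0.111364

0.111364


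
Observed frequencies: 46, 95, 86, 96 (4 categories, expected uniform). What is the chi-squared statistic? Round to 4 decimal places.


chi2 = sum((O-E)^2/E), E = total/4
total = 323, E = 323/4 = 80.75
(46 - 80.75)^2 / 80.75 = 1207.5625 / 80.75 = 19321/1292 ≈ 14.954334
(95 - 80.75)^2 / 80.75 = 203.0625 / 80.75 = 171/68 ≈ 2.514706
(86 - 80.75)^2 / 80.75 = 27.5625 / 80.75 = 441/1292 ≈ 0.341331
(96 - 80.75)^2 / 80.75 = 232.5625 / 80.75 = 3721/1292 ≈ 2.880031
chi2 = 6683/323 ≈ 20.690402

20.6904


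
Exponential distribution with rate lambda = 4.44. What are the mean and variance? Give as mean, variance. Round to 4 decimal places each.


mean = 1/lam, var = 1/lam^2
mean = 1 / 4.44 = 25/111 ≈ 0.225225
lam^2 = 4.44^2 = 19.7136
var = 1 / 19.7136 ≈ 0.050726

0.2252, 0.0507


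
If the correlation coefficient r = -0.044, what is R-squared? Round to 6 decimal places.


R^2 = r^2 = (-0.044)^2 = 0.001936

0.001936


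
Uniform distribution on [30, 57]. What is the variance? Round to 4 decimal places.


Var = (b-a)^2 / 12
(b-a)^2 = (57 - 30)^2 = 729
Var = 729/12 = 60.75

60.7500


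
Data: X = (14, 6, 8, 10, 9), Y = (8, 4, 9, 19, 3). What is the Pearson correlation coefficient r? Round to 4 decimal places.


r = sum((xi-xbar)(yi-ybar)) / sqrt(sum((xi-xbar)^2) * sum((yi-ybar)^2))
n = 5, xbar = 47/5 = 9.4, ybar = 43/5 = 8.6
Sxy = sum((xi-xbar)(yi-ybar)) = 20.8
Sxx = sum((xi-xbar)^2) = 35.2
Syy = sum((yi-ybar)^2) = 161.2
sqrt(Sxx*Syy) ≈ 75.327551
r = Sxy / sqrt(Sxx*Syy) = 20.8 / 75.327551 ≈ 0.276127

0.2761


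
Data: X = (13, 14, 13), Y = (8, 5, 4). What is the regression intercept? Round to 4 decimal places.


a = ybar - b*xbar, where b = sum((xi-xbar)(yi-ybar)) / sum((xi-xbar)^2)
n = 3, xbar = 40/3 ≈ 13.333333, ybar = 17/3 ≈ 5.666667
Sxy = sum((xi-xbar)(yi-ybar)) = -2/3 ≈ -0.666667
Sxx = sum((xi-xbar)^2) = 2/3 ≈ 0.666667
b = Sxy / Sxx = -1
a = 5.666667 - (-1) * 13.333333 = 19

19.0000
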